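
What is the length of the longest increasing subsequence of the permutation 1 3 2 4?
3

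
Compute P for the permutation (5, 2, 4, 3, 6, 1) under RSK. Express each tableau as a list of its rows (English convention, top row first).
P = [[1, 3, 6], [2], [4], [5]]

Insert 5: appended to row 1. P = [[5]].
Insert 2: 2 bumps 5 from row 1; 5 starts row 2. P = [[2], [5]].
Insert 4: appended to row 1. P = [[2, 4], [5]].
Insert 3: 3 bumps 4 from row 1; 4 bumps 5 from row 2; 5 starts row 3. P = [[2, 3], [4], [5]].
Insert 6: appended to row 1. P = [[2, 3, 6], [4], [5]].
Insert 1: 1 bumps 2 from row 1; 2 bumps 4 from row 2; 4 bumps 5 from row 3; 5 starts row 4. P = [[1, 3, 6], [2], [4], [5]].

So P = [[1, 3, 6], [2], [4], [5]].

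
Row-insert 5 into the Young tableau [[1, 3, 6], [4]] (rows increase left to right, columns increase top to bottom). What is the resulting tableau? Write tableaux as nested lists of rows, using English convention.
In row 1, 5 replaces 6 (the leftmost entry greater than 5); 6 is bumped to row 2. 6 is appended to row 2. The new tableau is [[1, 3, 5], [4, 6]].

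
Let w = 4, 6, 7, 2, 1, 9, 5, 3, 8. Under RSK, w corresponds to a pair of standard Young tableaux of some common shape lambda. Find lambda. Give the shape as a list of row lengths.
Row-insert each entry into an empty tableau.

After inserting 4: P = [[4]].
After inserting 6: P = [[4, 6]].
After inserting 7: P = [[4, 6, 7]].
After inserting 2: P = [[2, 6, 7], [4]].
After inserting 1: P = [[1, 6, 7], [2], [4]].
After inserting 9: P = [[1, 6, 7, 9], [2], [4]].
After inserting 5: P = [[1, 5, 7, 9], [2, 6], [4]].
After inserting 3: P = [[1, 3, 7, 9], [2, 5], [4, 6]].
After inserting 8: P = [[1, 3, 7, 8], [2, 5, 9], [4, 6]].

The final insertion tableau P = [[1, 3, 7, 8], [2, 5, 9], [4, 6]] has shape [4, 3, 2].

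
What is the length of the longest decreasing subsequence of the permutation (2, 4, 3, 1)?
3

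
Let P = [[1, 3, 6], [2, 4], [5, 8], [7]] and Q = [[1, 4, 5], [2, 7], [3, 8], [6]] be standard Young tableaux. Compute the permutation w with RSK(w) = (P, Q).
Reverse RSK: for i = n, n-1, ..., 1, locate i in Q, remove the corresponding corner cell from P, and reverse-bump its entry up through P; the value ejected from row 1 is w(i).

So w = 7 5 2 4 8 1 6 3.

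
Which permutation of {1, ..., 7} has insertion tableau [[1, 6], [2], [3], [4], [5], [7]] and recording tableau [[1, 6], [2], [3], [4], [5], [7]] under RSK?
7 5 4 3 2 6 1

Reverse the RSK construction: for i from n down to 1, find the cell of Q containing i, remove the entry at that cell from P, and reverse-bump it up through P; the value ejected from row 1 is w(i).

Step i=7: Q has 7 at row 6, column 1; remove 7 from row 6 of P and reverse-bump: 7 enters row 5 and ejects 5; 5 enters row 4 and ejects 4; 4 enters row 3 and ejects 3; 3 enters row 2 and ejects 2; 2 enters row 1 and ejects 1. So w(7) = 1. P is now [[2, 6], [3], [4], [5], [7]].
Step i=6: Q has 6 at row 1, column 2; remove that cell from P, ejecting 6. So w(6) = 6. P is now [[2], [3], [4], [5], [7]].
Step i=5: Q has 5 at row 5, column 1; remove 7 from row 5 of P and reverse-bump: 7 enters row 4 and ejects 5; 5 enters row 3 and ejects 4; 4 enters row 2 and ejects 3; 3 enters row 1 and ejects 2. So w(5) = 2. P is now [[3], [4], [5], [7]].
Step i=4: Q has 4 at row 4, column 1; remove 7 from row 4 of P and reverse-bump: 7 enters row 3 and ejects 5; 5 enters row 2 and ejects 4; 4 enters row 1 and ejects 3. So w(4) = 3. P is now [[4], [5], [7]].
Step i=3: Q has 3 at row 3, column 1; remove 7 from row 3 of P and reverse-bump: 7 enters row 2 and ejects 5; 5 enters row 1 and ejects 4. So w(3) = 4. P is now [[5], [7]].
Step i=2: Q has 2 at row 2, column 1; remove 7 from row 2 of P and reverse-bump: 7 enters row 1 and ejects 5. So w(2) = 5. P is now [[7]].
Step i=1: Q has 1 at row 1, column 1; remove that cell from P, ejecting 7. So w(1) = 7. P is now [].

So w = 7 5 4 3 2 6 1.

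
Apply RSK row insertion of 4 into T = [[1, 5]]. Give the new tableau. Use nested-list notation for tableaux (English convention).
[[1, 4], [5]]

In row 1, 4 replaces 5 (the leftmost entry greater than 4); 5 is bumped to row 2. 5 starts a new row 2. The new tableau is [[1, 4], [5]].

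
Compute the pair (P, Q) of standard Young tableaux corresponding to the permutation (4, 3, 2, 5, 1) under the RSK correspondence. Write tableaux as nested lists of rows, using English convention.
Insert each entry of the permutation into P by Schensted row insertion, recording in Q the position of each new cell.

Insert 4: appended to row 1. P = [[4]], Q = [[1]].
Insert 3: 3 bumps 4 from row 1; 4 starts row 2. P = [[3], [4]], Q = [[1], [2]].
Insert 2: 2 bumps 3 from row 1; 3 bumps 4 from row 2; 4 starts row 3. P = [[2], [3], [4]], Q = [[1], [2], [3]].
Insert 5: appended to row 1. P = [[2, 5], [3], [4]], Q = [[1, 4], [2], [3]].
Insert 1: 1 bumps 2 from row 1; 2 bumps 3 from row 2; 3 bumps 4 from row 3; 4 starts row 4. P = [[1, 5], [2], [3], [4]], Q = [[1, 4], [2], [3], [5]].

So P = [[1, 5], [2], [3], [4]], Q = [[1, 4], [2], [3], [5]].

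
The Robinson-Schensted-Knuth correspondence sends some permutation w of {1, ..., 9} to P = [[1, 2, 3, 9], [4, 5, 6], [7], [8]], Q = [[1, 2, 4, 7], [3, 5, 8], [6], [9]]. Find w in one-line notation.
Reverse the RSK construction: for i from n down to 1, find the cell of Q containing i, remove the entry at that cell from P, and reverse-bump it up through P; the value ejected from row 1 is w(i).

Step i=9: Q has 9 at row 4, column 1; remove 8 from row 4 of P and reverse-bump: 8 enters row 3 and ejects 7; 7 enters row 2 and ejects 6; 6 enters row 1 and ejects 3. So w(9) = 3. P is now [[1, 2, 6, 9], [4, 5, 7], [8]].
Step i=8: Q has 8 at row 2, column 3; remove 7 from row 2 of P and reverse-bump: 7 enters row 1 and ejects 6. So w(8) = 6. P is now [[1, 2, 7, 9], [4, 5], [8]].
Step i=7: Q has 7 at row 1, column 4; remove that cell from P, ejecting 9. So w(7) = 9. P is now [[1, 2, 7], [4, 5], [8]].
Step i=6: Q has 6 at row 3, column 1; remove 8 from row 3 of P and reverse-bump: 8 enters row 2 and ejects 5; 5 enters row 1 and ejects 2. So w(6) = 2. P is now [[1, 5, 7], [4, 8]].
Step i=5: Q has 5 at row 2, column 2; remove 8 from row 2 of P and reverse-bump: 8 enters row 1 and ejects 7. So w(5) = 7. P is now [[1, 5, 8], [4]].
Step i=4: Q has 4 at row 1, column 3; remove that cell from P, ejecting 8. So w(4) = 8. P is now [[1, 5], [4]].
Step i=3: Q has 3 at row 2, column 1; remove 4 from row 2 of P and reverse-bump: 4 enters row 1 and ejects 1. So w(3) = 1. P is now [[4, 5]].
Step i=2: Q has 2 at row 1, column 2; remove that cell from P, ejecting 5. So w(2) = 5. P is now [[4]].
Step i=1: Q has 1 at row 1, column 1; remove that cell from P, ejecting 4. So w(1) = 4. P is now [].

So w = 4 5 1 8 7 2 9 6 3.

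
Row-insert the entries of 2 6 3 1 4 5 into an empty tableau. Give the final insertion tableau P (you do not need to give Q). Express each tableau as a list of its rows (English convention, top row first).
Insert 2: appended to row 1. P = [[2]].
Insert 6: appended to row 1. P = [[2, 6]].
Insert 3: 3 bumps 6 from row 1; 6 starts row 2. P = [[2, 3], [6]].
Insert 1: 1 bumps 2 from row 1; 2 bumps 6 from row 2; 6 starts row 3. P = [[1, 3], [2], [6]].
Insert 4: appended to row 1. P = [[1, 3, 4], [2], [6]].
Insert 5: appended to row 1. P = [[1, 3, 4, 5], [2], [6]].

So P = [[1, 3, 4, 5], [2], [6]].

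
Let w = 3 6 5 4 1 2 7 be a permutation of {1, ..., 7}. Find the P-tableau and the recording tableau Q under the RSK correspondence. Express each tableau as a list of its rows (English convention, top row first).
P = [[1, 2, 7], [3, 4], [5], [6]], Q = [[1, 2, 7], [3, 6], [4], [5]]

Insert each entry of the permutation into P by Schensted row insertion, recording in Q the position of each new cell.

Insert 3: appended to row 1. P = [[3]], Q = [[1]].
Insert 6: appended to row 1. P = [[3, 6]], Q = [[1, 2]].
Insert 5: 5 bumps 6 from row 1; 6 starts row 2. P = [[3, 5], [6]], Q = [[1, 2], [3]].
Insert 4: 4 bumps 5 from row 1; 5 bumps 6 from row 2; 6 starts row 3. P = [[3, 4], [5], [6]], Q = [[1, 2], [3], [4]].
Insert 1: 1 bumps 3 from row 1; 3 bumps 5 from row 2; 5 bumps 6 from row 3; 6 starts row 4. P = [[1, 4], [3], [5], [6]], Q = [[1, 2], [3], [4], [5]].
Insert 2: 2 bumps 4 from row 1; 4 appends to row 2. P = [[1, 2], [3, 4], [5], [6]], Q = [[1, 2], [3, 6], [4], [5]].
Insert 7: appended to row 1. P = [[1, 2, 7], [3, 4], [5], [6]], Q = [[1, 2, 7], [3, 6], [4], [5]].

So P = [[1, 2, 7], [3, 4], [5], [6]], Q = [[1, 2, 7], [3, 6], [4], [5]].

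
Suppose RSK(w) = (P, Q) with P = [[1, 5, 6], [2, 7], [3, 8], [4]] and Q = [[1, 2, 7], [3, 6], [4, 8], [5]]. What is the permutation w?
4 8 3 2 1 5 7 6

Reverse the RSK construction: for i from n down to 1, find the cell of Q containing i, remove the entry at that cell from P, and reverse-bump it up through P; the value ejected from row 1 is w(i).

Step i=8: Q has 8 at row 3, column 2; remove 8 from row 3 of P and reverse-bump: 8 enters row 2 and ejects 7; 7 enters row 1 and ejects 6. So w(8) = 6. P is now [[1, 5, 7], [2, 8], [3], [4]].
Step i=7: Q has 7 at row 1, column 3; remove that cell from P, ejecting 7. So w(7) = 7. P is now [[1, 5], [2, 8], [3], [4]].
Step i=6: Q has 6 at row 2, column 2; remove 8 from row 2 of P and reverse-bump: 8 enters row 1 and ejects 5. So w(6) = 5. P is now [[1, 8], [2], [3], [4]].
Step i=5: Q has 5 at row 4, column 1; remove 4 from row 4 of P and reverse-bump: 4 enters row 3 and ejects 3; 3 enters row 2 and ejects 2; 2 enters row 1 and ejects 1. So w(5) = 1. P is now [[2, 8], [3], [4]].
Step i=4: Q has 4 at row 3, column 1; remove 4 from row 3 of P and reverse-bump: 4 enters row 2 and ejects 3; 3 enters row 1 and ejects 2. So w(4) = 2. P is now [[3, 8], [4]].
Step i=3: Q has 3 at row 2, column 1; remove 4 from row 2 of P and reverse-bump: 4 enters row 1 and ejects 3. So w(3) = 3. P is now [[4, 8]].
Step i=2: Q has 2 at row 1, column 2; remove that cell from P, ejecting 8. So w(2) = 8. P is now [[4]].
Step i=1: Q has 1 at row 1, column 1; remove that cell from P, ejecting 4. So w(1) = 4. P is now [].

So w = 4 8 3 2 1 5 7 6.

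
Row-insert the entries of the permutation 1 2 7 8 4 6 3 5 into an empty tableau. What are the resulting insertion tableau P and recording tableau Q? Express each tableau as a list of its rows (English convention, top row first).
Insert each entry of the permutation into P by Schensted row insertion, recording in Q the position of each new cell.

Insert 1: appended to row 1. P = [[1]].
Insert 2: appended to row 1. P = [[1, 2]].
Insert 7: appended to row 1. P = [[1, 2, 7]].
Insert 8: appended to row 1. P = [[1, 2, 7, 8]].
Insert 4: 4 bumps 7 from row 1; 7 starts row 2. P = [[1, 2, 4, 8], [7]].
Insert 6: 6 bumps 8 from row 1; 8 appends to row 2. P = [[1, 2, 4, 6], [7, 8]].
Insert 3: 3 bumps 4 from row 1; 4 bumps 7 from row 2; 7 starts row 3. P = [[1, 2, 3, 6], [4, 8], [7]].
Insert 5: 5 bumps 6 from row 1; 6 bumps 8 from row 2; 8 appends to row 3. P = [[1, 2, 3, 5], [4, 6], [7, 8]].

So P = [[1, 2, 3, 5], [4, 6], [7, 8]], Q = [[1, 2, 3, 4], [5, 6], [7, 8]].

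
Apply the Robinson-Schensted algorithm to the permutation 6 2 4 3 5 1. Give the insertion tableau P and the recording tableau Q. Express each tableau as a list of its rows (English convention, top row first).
P = [[1, 3, 5], [2], [4], [6]], Q = [[1, 3, 5], [2], [4], [6]]

Insert each entry of the permutation into P by Schensted row insertion, recording in Q the position of each new cell.

Insert 6: appended to row 1. P = [[6]], Q = [[1]].
Insert 2: 2 bumps 6 from row 1; 6 starts row 2. P = [[2], [6]], Q = [[1], [2]].
Insert 4: appended to row 1. P = [[2, 4], [6]], Q = [[1, 3], [2]].
Insert 3: 3 bumps 4 from row 1; 4 bumps 6 from row 2; 6 starts row 3. P = [[2, 3], [4], [6]], Q = [[1, 3], [2], [4]].
Insert 5: appended to row 1. P = [[2, 3, 5], [4], [6]], Q = [[1, 3, 5], [2], [4]].
Insert 1: 1 bumps 2 from row 1; 2 bumps 4 from row 2; 4 bumps 6 from row 3; 6 starts row 4. P = [[1, 3, 5], [2], [4], [6]], Q = [[1, 3, 5], [2], [4], [6]].

So P = [[1, 3, 5], [2], [4], [6]], Q = [[1, 3, 5], [2], [4], [6]].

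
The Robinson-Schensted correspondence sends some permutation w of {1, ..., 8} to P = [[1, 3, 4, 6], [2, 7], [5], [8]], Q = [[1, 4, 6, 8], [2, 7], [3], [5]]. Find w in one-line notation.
Reverse RSK: for i = n, n-1, ..., 1, locate i in Q, remove the corresponding corner cell from P, and reverse-bump its entry up through P; the value ejected from row 1 is w(i).

So w = 8 5 2 3 1 7 4 6.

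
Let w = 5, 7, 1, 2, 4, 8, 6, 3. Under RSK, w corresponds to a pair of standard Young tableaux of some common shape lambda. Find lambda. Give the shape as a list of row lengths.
[4, 3, 1]

RSK row insertion gives P = [[1, 2, 3, 6], [4, 7, 8], [5]], which has shape [4, 3, 1].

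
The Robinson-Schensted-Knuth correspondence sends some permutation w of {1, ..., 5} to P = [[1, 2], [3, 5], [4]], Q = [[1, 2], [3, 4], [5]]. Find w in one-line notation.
4 5 1 3 2

Reverse the RSK construction: for i from n down to 1, find the cell of Q containing i, remove the entry at that cell from P, and reverse-bump it up through P; the value ejected from row 1 is w(i).

Step i=5: Q has 5 at row 3, column 1; remove 4 from row 3 of P and reverse-bump: 4 enters row 2 and ejects 3; 3 enters row 1 and ejects 2. So w(5) = 2. P is now [[1, 3], [4, 5]].
Step i=4: Q has 4 at row 2, column 2; remove 5 from row 2 of P and reverse-bump: 5 enters row 1 and ejects 3. So w(4) = 3. P is now [[1, 5], [4]].
Step i=3: Q has 3 at row 2, column 1; remove 4 from row 2 of P and reverse-bump: 4 enters row 1 and ejects 1. So w(3) = 1. P is now [[4, 5]].
Step i=2: Q has 2 at row 1, column 2; remove that cell from P, ejecting 5. So w(2) = 5. P is now [[4]].
Step i=1: Q has 1 at row 1, column 1; remove that cell from P, ejecting 4. So w(1) = 4. P is now [].

So w = 4 5 1 3 2.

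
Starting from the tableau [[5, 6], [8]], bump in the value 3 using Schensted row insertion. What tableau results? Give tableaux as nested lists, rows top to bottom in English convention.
[[3, 6], [5], [8]]

In row 1, 3 replaces 5 (the leftmost entry greater than 3); 5 is bumped to row 2. In row 2, 5 replaces 8 (the leftmost entry greater than 5); 8 is bumped to row 3. 8 starts a new row 3. The new tableau is [[3, 6], [5], [8]].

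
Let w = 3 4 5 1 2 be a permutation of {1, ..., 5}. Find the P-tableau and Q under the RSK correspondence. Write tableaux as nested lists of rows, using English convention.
P = [[1, 2, 5], [3, 4]], Q = [[1, 2, 3], [4, 5]]

Insert each entry of the permutation into P by Schensted row insertion, recording in Q the position of each new cell.

Insert 3: appended to row 1. P = [[3]], Q = [[1]].
Insert 4: appended to row 1. P = [[3, 4]], Q = [[1, 2]].
Insert 5: appended to row 1. P = [[3, 4, 5]], Q = [[1, 2, 3]].
Insert 1: 1 bumps 3 from row 1; 3 starts row 2. P = [[1, 4, 5], [3]], Q = [[1, 2, 3], [4]].
Insert 2: 2 bumps 4 from row 1; 4 appends to row 2. P = [[1, 2, 5], [3, 4]], Q = [[1, 2, 3], [4, 5]].

So P = [[1, 2, 5], [3, 4]], Q = [[1, 2, 3], [4, 5]].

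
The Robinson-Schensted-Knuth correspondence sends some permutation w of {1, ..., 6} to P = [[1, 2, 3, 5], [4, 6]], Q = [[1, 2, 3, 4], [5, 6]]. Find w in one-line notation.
Reverse the RSK construction: for i from n down to 1, find the cell of Q containing i, remove the entry at that cell from P, and reverse-bump it up through P; the value ejected from row 1 is w(i).

Step i=6: Q has 6 at row 2, column 2; remove 6 from row 2 of P and reverse-bump: 6 enters row 1 and ejects 5. So w(6) = 5. P is now [[1, 2, 3, 6], [4]].
Step i=5: Q has 5 at row 2, column 1; remove 4 from row 2 of P and reverse-bump: 4 enters row 1 and ejects 3. So w(5) = 3. P is now [[1, 2, 4, 6]].
Step i=4: Q has 4 at row 1, column 4; remove that cell from P, ejecting 6. So w(4) = 6. P is now [[1, 2, 4]].
Step i=3: Q has 3 at row 1, column 3; remove that cell from P, ejecting 4. So w(3) = 4. P is now [[1, 2]].
Step i=2: Q has 2 at row 1, column 2; remove that cell from P, ejecting 2. So w(2) = 2. P is now [[1]].
Step i=1: Q has 1 at row 1, column 1; remove that cell from P, ejecting 1. So w(1) = 1. P is now [].

So w = 1 2 4 6 3 5.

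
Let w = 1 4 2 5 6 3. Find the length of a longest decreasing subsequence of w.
2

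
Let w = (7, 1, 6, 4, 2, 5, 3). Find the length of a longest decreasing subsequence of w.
4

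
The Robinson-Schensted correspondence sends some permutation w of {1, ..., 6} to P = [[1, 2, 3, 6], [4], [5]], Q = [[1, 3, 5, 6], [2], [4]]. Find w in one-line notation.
Reverse the RSK construction: for i from n down to 1, find the cell of Q containing i, remove the entry at that cell from P, and reverse-bump it up through P; the value ejected from row 1 is w(i).

Step i=6: Q has 6 at row 1, column 4; remove that cell from P, ejecting 6. So w(6) = 6. P is now [[1, 2, 3], [4], [5]].
Step i=5: Q has 5 at row 1, column 3; remove that cell from P, ejecting 3. So w(5) = 3. P is now [[1, 2], [4], [5]].
Step i=4: Q has 4 at row 3, column 1; remove 5 from row 3 of P and reverse-bump: 5 enters row 2 and ejects 4; 4 enters row 1 and ejects 2. So w(4) = 2. P is now [[1, 4], [5]].
Step i=3: Q has 3 at row 1, column 2; remove that cell from P, ejecting 4. So w(3) = 4. P is now [[1], [5]].
Step i=2: Q has 2 at row 2, column 1; remove 5 from row 2 of P and reverse-bump: 5 enters row 1 and ejects 1. So w(2) = 1. P is now [[5]].
Step i=1: Q has 1 at row 1, column 1; remove that cell from P, ejecting 5. So w(1) = 5. P is now [].

So w = 5 1 4 2 3 6.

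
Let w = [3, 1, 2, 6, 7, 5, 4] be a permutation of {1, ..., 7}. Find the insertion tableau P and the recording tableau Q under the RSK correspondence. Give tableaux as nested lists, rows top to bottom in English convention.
P = [[1, 2, 4, 7], [3, 5], [6]], Q = [[1, 3, 4, 5], [2, 6], [7]]

Insert each entry of the permutation into P by Schensted row insertion, recording in Q the position of each new cell.

After inserting 3: P = [[3]].
After inserting 1: P = [[1], [3]].
After inserting 2: P = [[1, 2], [3]].
After inserting 6: P = [[1, 2, 6], [3]].
After inserting 7: P = [[1, 2, 6, 7], [3]].
After inserting 5: P = [[1, 2, 5, 7], [3, 6]].
After inserting 4: P = [[1, 2, 4, 7], [3, 5], [6]].

So P = [[1, 2, 4, 7], [3, 5], [6]], Q = [[1, 3, 4, 5], [2, 6], [7]].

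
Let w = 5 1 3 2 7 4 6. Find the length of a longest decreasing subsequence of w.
3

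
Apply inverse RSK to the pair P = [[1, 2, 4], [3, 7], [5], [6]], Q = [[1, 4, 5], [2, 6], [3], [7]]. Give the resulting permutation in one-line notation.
6 5 1 3 7 4 2

Reverse the RSK construction: for i from n down to 1, find the cell of Q containing i, remove the entry at that cell from P, and reverse-bump it up through P; the value ejected from row 1 is w(i).

Step i=7: Q has 7 at row 4, column 1; remove 6 from row 4 of P and reverse-bump: 6 enters row 3 and ejects 5; 5 enters row 2 and ejects 3; 3 enters row 1 and ejects 2. So w(7) = 2. P is now [[1, 3, 4], [5, 7], [6]].
Step i=6: Q has 6 at row 2, column 2; remove 7 from row 2 of P and reverse-bump: 7 enters row 1 and ejects 4. So w(6) = 4. P is now [[1, 3, 7], [5], [6]].
Step i=5: Q has 5 at row 1, column 3; remove that cell from P, ejecting 7. So w(5) = 7. P is now [[1, 3], [5], [6]].
Step i=4: Q has 4 at row 1, column 2; remove that cell from P, ejecting 3. So w(4) = 3. P is now [[1], [5], [6]].
Step i=3: Q has 3 at row 3, column 1; remove 6 from row 3 of P and reverse-bump: 6 enters row 2 and ejects 5; 5 enters row 1 and ejects 1. So w(3) = 1. P is now [[5], [6]].
Step i=2: Q has 2 at row 2, column 1; remove 6 from row 2 of P and reverse-bump: 6 enters row 1 and ejects 5. So w(2) = 5. P is now [[6]].
Step i=1: Q has 1 at row 1, column 1; remove that cell from P, ejecting 6. So w(1) = 6. P is now [].

So w = 6 5 1 3 7 4 2.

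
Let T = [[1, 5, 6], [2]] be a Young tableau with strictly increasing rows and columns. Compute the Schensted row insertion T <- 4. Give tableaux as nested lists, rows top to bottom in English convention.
In row 1, 4 replaces 5 (the leftmost entry greater than 4); 5 is bumped to row 2. 5 is appended to row 2. The new tableau is [[1, 4, 6], [2, 5]].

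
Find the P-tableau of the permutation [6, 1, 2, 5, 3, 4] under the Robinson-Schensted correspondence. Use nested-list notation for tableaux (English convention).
P = [[1, 2, 3, 4], [5], [6]]

After inserting 6: P = [[6]].
After inserting 1: P = [[1], [6]].
After inserting 2: P = [[1, 2], [6]].
After inserting 5: P = [[1, 2, 5], [6]].
After inserting 3: P = [[1, 2, 3], [5], [6]].
After inserting 4: P = [[1, 2, 3, 4], [5], [6]].

So P = [[1, 2, 3, 4], [5], [6]].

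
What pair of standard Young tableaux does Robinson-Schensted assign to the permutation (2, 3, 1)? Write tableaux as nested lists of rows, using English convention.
Insert each entry of the permutation into P by Schensted row insertion, recording in Q the position of each new cell.

After inserting 2: P = [[2]].
After inserting 3: P = [[2, 3]].
After inserting 1: P = [[1, 3], [2]].

So P = [[1, 3], [2]], Q = [[1, 2], [3]].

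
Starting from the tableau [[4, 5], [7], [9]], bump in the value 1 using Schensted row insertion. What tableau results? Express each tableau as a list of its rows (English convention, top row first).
In row 1, 1 replaces 4 (the leftmost entry greater than 1); 4 is bumped to row 2. In row 2, 4 replaces 7 (the leftmost entry greater than 4); 7 is bumped to row 3. In row 3, 7 replaces 9 (the leftmost entry greater than 7); 9 is bumped to row 4. 9 starts a new row 4. The new tableau is [[1, 5], [4], [7], [9]].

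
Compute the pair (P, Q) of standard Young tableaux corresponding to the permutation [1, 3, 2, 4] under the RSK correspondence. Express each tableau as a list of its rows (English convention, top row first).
P = [[1, 2, 4], [3]], Q = [[1, 2, 4], [3]]

Insert each entry of the permutation into P by Schensted row insertion, recording in Q the position of each new cell.

Insert 1: appended to row 1. P = [[1]].
Insert 3: appended to row 1. P = [[1, 3]].
Insert 2: 2 bumps 3 from row 1; 3 starts row 2. P = [[1, 2], [3]].
Insert 4: appended to row 1. P = [[1, 2, 4], [3]].

So P = [[1, 2, 4], [3]], Q = [[1, 2, 4], [3]].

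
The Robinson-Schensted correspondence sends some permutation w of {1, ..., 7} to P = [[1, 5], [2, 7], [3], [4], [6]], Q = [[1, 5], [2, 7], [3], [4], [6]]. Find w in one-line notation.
Reverse RSK: for i = n, n-1, ..., 1, locate i in Q, remove the corresponding corner cell from P, and reverse-bump its entry up through P; the value ejected from row 1 is w(i).

So w = 6 4 3 2 7 1 5.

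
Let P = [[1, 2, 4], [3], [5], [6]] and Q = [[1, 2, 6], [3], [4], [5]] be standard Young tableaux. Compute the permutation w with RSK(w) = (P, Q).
Reverse the RSK construction: for i from n down to 1, find the cell of Q containing i, remove the entry at that cell from P, and reverse-bump it up through P; the value ejected from row 1 is w(i).

Step i=6: Q has 6 at row 1, column 3; remove that cell from P, ejecting 4. So w(6) = 4. P is now [[1, 2], [3], [5], [6]].
Step i=5: Q has 5 at row 4, column 1; remove 6 from row 4 of P and reverse-bump: 6 enters row 3 and ejects 5; 5 enters row 2 and ejects 3; 3 enters row 1 and ejects 2. So w(5) = 2. P is now [[1, 3], [5], [6]].
Step i=4: Q has 4 at row 3, column 1; remove 6 from row 3 of P and reverse-bump: 6 enters row 2 and ejects 5; 5 enters row 1 and ejects 3. So w(4) = 3. P is now [[1, 5], [6]].
Step i=3: Q has 3 at row 2, column 1; remove 6 from row 2 of P and reverse-bump: 6 enters row 1 and ejects 5. So w(3) = 5. P is now [[1, 6]].
Step i=2: Q has 2 at row 1, column 2; remove that cell from P, ejecting 6. So w(2) = 6. P is now [[1]].
Step i=1: Q has 1 at row 1, column 1; remove that cell from P, ejecting 1. So w(1) = 1. P is now [].

So w = 1 6 5 3 2 4.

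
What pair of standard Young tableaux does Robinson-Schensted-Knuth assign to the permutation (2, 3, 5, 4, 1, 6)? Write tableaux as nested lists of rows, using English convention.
Insert each entry of the permutation into P by Schensted row insertion, recording in Q the position of each new cell.

Insert 2: appended to row 1. P = [[2]].
Insert 3: appended to row 1. P = [[2, 3]].
Insert 5: appended to row 1. P = [[2, 3, 5]].
Insert 4: 4 bumps 5 from row 1; 5 starts row 2. P = [[2, 3, 4], [5]].
Insert 1: 1 bumps 2 from row 1; 2 bumps 5 from row 2; 5 starts row 3. P = [[1, 3, 4], [2], [5]].
Insert 6: appended to row 1. P = [[1, 3, 4, 6], [2], [5]].

So P = [[1, 3, 4, 6], [2], [5]], Q = [[1, 2, 3, 6], [4], [5]].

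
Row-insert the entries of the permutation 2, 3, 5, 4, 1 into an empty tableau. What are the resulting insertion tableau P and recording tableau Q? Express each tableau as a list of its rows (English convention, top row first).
Insert each entry of the permutation into P by Schensted row insertion, recording in Q the position of each new cell.

Insert 2: appended to row 1. P = [[2]].
Insert 3: appended to row 1. P = [[2, 3]].
Insert 5: appended to row 1. P = [[2, 3, 5]].
Insert 4: 4 bumps 5 from row 1; 5 starts row 2. P = [[2, 3, 4], [5]].
Insert 1: 1 bumps 2 from row 1; 2 bumps 5 from row 2; 5 starts row 3. P = [[1, 3, 4], [2], [5]].

So P = [[1, 3, 4], [2], [5]], Q = [[1, 2, 3], [4], [5]].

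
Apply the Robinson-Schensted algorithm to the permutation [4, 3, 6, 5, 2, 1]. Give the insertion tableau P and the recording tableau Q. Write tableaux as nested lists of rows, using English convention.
P = [[1, 5], [2, 6], [3], [4]], Q = [[1, 3], [2, 4], [5], [6]]

Insert each entry of the permutation into P by Schensted row insertion, recording in Q the position of each new cell.

Insert 4: appended to row 1. P = [[4]].
Insert 3: 3 bumps 4 from row 1; 4 starts row 2. P = [[3], [4]].
Insert 6: appended to row 1. P = [[3, 6], [4]].
Insert 5: 5 bumps 6 from row 1; 6 appends to row 2. P = [[3, 5], [4, 6]].
Insert 2: 2 bumps 3 from row 1; 3 bumps 4 from row 2; 4 starts row 3. P = [[2, 5], [3, 6], [4]].
Insert 1: 1 bumps 2 from row 1; 2 bumps 3 from row 2; 3 bumps 4 from row 3; 4 starts row 4. P = [[1, 5], [2, 6], [3], [4]].

So P = [[1, 5], [2, 6], [3], [4]], Q = [[1, 3], [2, 4], [5], [6]].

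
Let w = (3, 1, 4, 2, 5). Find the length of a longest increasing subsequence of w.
3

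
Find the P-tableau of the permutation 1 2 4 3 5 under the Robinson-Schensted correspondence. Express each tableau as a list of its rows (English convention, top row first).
After inserting 1: P = [[1]].
After inserting 2: P = [[1, 2]].
After inserting 4: P = [[1, 2, 4]].
After inserting 3: P = [[1, 2, 3], [4]].
After inserting 5: P = [[1, 2, 3, 5], [4]].

So P = [[1, 2, 3, 5], [4]].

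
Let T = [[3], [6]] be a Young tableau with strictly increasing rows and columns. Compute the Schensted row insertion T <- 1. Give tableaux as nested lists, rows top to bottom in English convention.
[[1], [3], [6]]

In row 1, 1 replaces 3 (the leftmost entry greater than 1); 3 is bumped to row 2. In row 2, 3 replaces 6 (the leftmost entry greater than 3); 6 is bumped to row 3. 6 starts a new row 3. The new tableau is [[1], [3], [6]].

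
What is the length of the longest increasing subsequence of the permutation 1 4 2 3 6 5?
4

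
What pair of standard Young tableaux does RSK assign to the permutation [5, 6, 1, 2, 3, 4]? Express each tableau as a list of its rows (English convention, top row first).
P = [[1, 2, 3, 4], [5, 6]], Q = [[1, 2, 5, 6], [3, 4]]

Insert each entry of the permutation into P by Schensted row insertion, recording in Q the position of each new cell.

Insert 5: appended to row 1. P = [[5]], Q = [[1]].
Insert 6: appended to row 1. P = [[5, 6]], Q = [[1, 2]].
Insert 1: 1 bumps 5 from row 1; 5 starts row 2. P = [[1, 6], [5]], Q = [[1, 2], [3]].
Insert 2: 2 bumps 6 from row 1; 6 appends to row 2. P = [[1, 2], [5, 6]], Q = [[1, 2], [3, 4]].
Insert 3: appended to row 1. P = [[1, 2, 3], [5, 6]], Q = [[1, 2, 5], [3, 4]].
Insert 4: appended to row 1. P = [[1, 2, 3, 4], [5, 6]], Q = [[1, 2, 5, 6], [3, 4]].

So P = [[1, 2, 3, 4], [5, 6]], Q = [[1, 2, 5, 6], [3, 4]].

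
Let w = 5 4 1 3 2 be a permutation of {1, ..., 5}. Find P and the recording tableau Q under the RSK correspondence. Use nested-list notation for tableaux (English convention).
Insert each entry of the permutation into P by Schensted row insertion, recording in Q the position of each new cell.

Insert 5: appended to row 1. P = [[5]].
Insert 4: 4 bumps 5 from row 1; 5 starts row 2. P = [[4], [5]].
Insert 1: 1 bumps 4 from row 1; 4 bumps 5 from row 2; 5 starts row 3. P = [[1], [4], [5]].
Insert 3: appended to row 1. P = [[1, 3], [4], [5]].
Insert 2: 2 bumps 3 from row 1; 3 bumps 4 from row 2; 4 bumps 5 from row 3; 5 starts row 4. P = [[1, 2], [3], [4], [5]].

So P = [[1, 2], [3], [4], [5]], Q = [[1, 4], [2], [3], [5]].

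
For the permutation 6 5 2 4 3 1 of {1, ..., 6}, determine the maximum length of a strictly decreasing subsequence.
5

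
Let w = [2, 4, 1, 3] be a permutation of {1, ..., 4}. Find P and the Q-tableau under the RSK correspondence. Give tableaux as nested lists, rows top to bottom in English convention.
P = [[1, 3], [2, 4]], Q = [[1, 2], [3, 4]]

Insert each entry of the permutation into P by Schensted row insertion, recording in Q the position of each new cell.

Insert 2: appended to row 1. P = [[2]], Q = [[1]].
Insert 4: appended to row 1. P = [[2, 4]], Q = [[1, 2]].
Insert 1: 1 bumps 2 from row 1; 2 starts row 2. P = [[1, 4], [2]], Q = [[1, 2], [3]].
Insert 3: 3 bumps 4 from row 1; 4 appends to row 2. P = [[1, 3], [2, 4]], Q = [[1, 2], [3, 4]].

So P = [[1, 3], [2, 4]], Q = [[1, 2], [3, 4]].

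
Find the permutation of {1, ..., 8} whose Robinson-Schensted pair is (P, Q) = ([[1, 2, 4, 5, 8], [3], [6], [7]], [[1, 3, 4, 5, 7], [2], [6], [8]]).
7 1 3 4 6 5 8 2

Reverse the RSK construction: for i from n down to 1, find the cell of Q containing i, remove the entry at that cell from P, and reverse-bump it up through P; the value ejected from row 1 is w(i).

Step i=8: Q has 8 at row 4, column 1; remove 7 from row 4 of P and reverse-bump: 7 enters row 3 and ejects 6; 6 enters row 2 and ejects 3; 3 enters row 1 and ejects 2. So w(8) = 2. P is now [[1, 3, 4, 5, 8], [6], [7]].
Step i=7: Q has 7 at row 1, column 5; remove that cell from P, ejecting 8. So w(7) = 8. P is now [[1, 3, 4, 5], [6], [7]].
Step i=6: Q has 6 at row 3, column 1; remove 7 from row 3 of P and reverse-bump: 7 enters row 2 and ejects 6; 6 enters row 1 and ejects 5. So w(6) = 5. P is now [[1, 3, 4, 6], [7]].
Step i=5: Q has 5 at row 1, column 4; remove that cell from P, ejecting 6. So w(5) = 6. P is now [[1, 3, 4], [7]].
Step i=4: Q has 4 at row 1, column 3; remove that cell from P, ejecting 4. So w(4) = 4. P is now [[1, 3], [7]].
Step i=3: Q has 3 at row 1, column 2; remove that cell from P, ejecting 3. So w(3) = 3. P is now [[1], [7]].
Step i=2: Q has 2 at row 2, column 1; remove 7 from row 2 of P and reverse-bump: 7 enters row 1 and ejects 1. So w(2) = 1. P is now [[7]].
Step i=1: Q has 1 at row 1, column 1; remove that cell from P, ejecting 7. So w(1) = 7. P is now [].

So w = 7 1 3 4 6 5 8 2.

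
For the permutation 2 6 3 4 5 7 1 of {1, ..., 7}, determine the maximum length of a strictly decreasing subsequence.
3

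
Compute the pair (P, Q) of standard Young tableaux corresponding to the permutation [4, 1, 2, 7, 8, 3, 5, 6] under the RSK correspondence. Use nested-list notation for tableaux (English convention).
Insert each entry of the permutation into P by Schensted row insertion, recording in Q the position of each new cell.

After inserting 4: P = [[4]].
After inserting 1: P = [[1], [4]].
After inserting 2: P = [[1, 2], [4]].
After inserting 7: P = [[1, 2, 7], [4]].
After inserting 8: P = [[1, 2, 7, 8], [4]].
After inserting 3: P = [[1, 2, 3, 8], [4, 7]].
After inserting 5: P = [[1, 2, 3, 5], [4, 7, 8]].
After inserting 6: P = [[1, 2, 3, 5, 6], [4, 7, 8]].

So P = [[1, 2, 3, 5, 6], [4, 7, 8]], Q = [[1, 3, 4, 5, 8], [2, 6, 7]].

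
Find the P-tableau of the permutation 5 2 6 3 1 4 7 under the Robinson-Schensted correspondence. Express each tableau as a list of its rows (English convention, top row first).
P = [[1, 3, 4, 7], [2, 6], [5]]

Insert 5: appended to row 1. P = [[5]].
Insert 2: 2 bumps 5 from row 1; 5 starts row 2. P = [[2], [5]].
Insert 6: appended to row 1. P = [[2, 6], [5]].
Insert 3: 3 bumps 6 from row 1; 6 appends to row 2. P = [[2, 3], [5, 6]].
Insert 1: 1 bumps 2 from row 1; 2 bumps 5 from row 2; 5 starts row 3. P = [[1, 3], [2, 6], [5]].
Insert 4: appended to row 1. P = [[1, 3, 4], [2, 6], [5]].
Insert 7: appended to row 1. P = [[1, 3, 4, 7], [2, 6], [5]].

So P = [[1, 3, 4, 7], [2, 6], [5]].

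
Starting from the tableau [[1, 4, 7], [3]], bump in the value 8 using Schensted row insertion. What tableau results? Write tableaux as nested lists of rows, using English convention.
[[1, 4, 7, 8], [3]]

8 is larger than every entry of row 1, so it is appended to row 1. The new tableau is [[1, 4, 7, 8], [3]].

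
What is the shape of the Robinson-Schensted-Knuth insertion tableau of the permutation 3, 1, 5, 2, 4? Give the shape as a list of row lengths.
[3, 2]

Row-insert each entry into an empty tableau.

After inserting 3: P = [[3]].
After inserting 1: P = [[1], [3]].
After inserting 5: P = [[1, 5], [3]].
After inserting 2: P = [[1, 2], [3, 5]].
After inserting 4: P = [[1, 2, 4], [3, 5]].

The final insertion tableau P = [[1, 2, 4], [3, 5]] has shape [3, 2].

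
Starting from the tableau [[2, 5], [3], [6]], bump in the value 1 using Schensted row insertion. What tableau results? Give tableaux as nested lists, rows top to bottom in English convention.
[[1, 5], [2], [3], [6]]

In row 1, 1 replaces 2 (the leftmost entry greater than 1); 2 is bumped to row 2. In row 2, 2 replaces 3 (the leftmost entry greater than 2); 3 is bumped to row 3. In row 3, 3 replaces 6 (the leftmost entry greater than 3); 6 is bumped to row 4. 6 starts a new row 4. The new tableau is [[1, 5], [2], [3], [6]].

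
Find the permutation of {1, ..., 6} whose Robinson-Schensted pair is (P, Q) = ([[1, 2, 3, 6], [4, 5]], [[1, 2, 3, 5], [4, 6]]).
Reverse the RSK construction: for i from n down to 1, find the cell of Q containing i, remove the entry at that cell from P, and reverse-bump it up through P; the value ejected from row 1 is w(i).

Step i=6: Q has 6 at row 2, column 2; remove 5 from row 2 of P and reverse-bump: 5 enters row 1 and ejects 3. So w(6) = 3. P is now [[1, 2, 5, 6], [4]].
Step i=5: Q has 5 at row 1, column 4; remove that cell from P, ejecting 6. So w(5) = 6. P is now [[1, 2, 5], [4]].
Step i=4: Q has 4 at row 2, column 1; remove 4 from row 2 of P and reverse-bump: 4 enters row 1 and ejects 2. So w(4) = 2. P is now [[1, 4, 5]].
Step i=3: Q has 3 at row 1, column 3; remove that cell from P, ejecting 5. So w(3) = 5. P is now [[1, 4]].
Step i=2: Q has 2 at row 1, column 2; remove that cell from P, ejecting 4. So w(2) = 4. P is now [[1]].
Step i=1: Q has 1 at row 1, column 1; remove that cell from P, ejecting 1. So w(1) = 1. P is now [].

So w = 1 4 5 2 6 3.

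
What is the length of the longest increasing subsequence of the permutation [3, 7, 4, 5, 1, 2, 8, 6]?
4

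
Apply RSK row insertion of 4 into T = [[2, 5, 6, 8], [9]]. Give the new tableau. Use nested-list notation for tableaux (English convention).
[[2, 4, 6, 8], [5], [9]]

In row 1, 4 replaces 5 (the leftmost entry greater than 4); 5 is bumped to row 2. In row 2, 5 replaces 9 (the leftmost entry greater than 5); 9 is bumped to row 3. 9 starts a new row 3. The new tableau is [[2, 4, 6, 8], [5], [9]].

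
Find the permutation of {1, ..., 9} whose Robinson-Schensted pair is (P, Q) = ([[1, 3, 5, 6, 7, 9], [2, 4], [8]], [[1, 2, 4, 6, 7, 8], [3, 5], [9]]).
Reverse the RSK construction: for i from n down to 1, find the cell of Q containing i, remove the entry at that cell from P, and reverse-bump it up through P; the value ejected from row 1 is w(i).

Step i=9: Q has 9 at row 3, column 1; remove 8 from row 3 of P and reverse-bump: 8 enters row 2 and ejects 4; 4 enters row 1 and ejects 3. So w(9) = 3. P is now [[1, 4, 5, 6, 7, 9], [2, 8]].
Step i=8: Q has 8 at row 1, column 6; remove that cell from P, ejecting 9. So w(8) = 9. P is now [[1, 4, 5, 6, 7], [2, 8]].
Step i=7: Q has 7 at row 1, column 5; remove that cell from P, ejecting 7. So w(7) = 7. P is now [[1, 4, 5, 6], [2, 8]].
Step i=6: Q has 6 at row 1, column 4; remove that cell from P, ejecting 6. So w(6) = 6. P is now [[1, 4, 5], [2, 8]].
Step i=5: Q has 5 at row 2, column 2; remove 8 from row 2 of P and reverse-bump: 8 enters row 1 and ejects 5. So w(5) = 5. P is now [[1, 4, 8], [2]].
Step i=4: Q has 4 at row 1, column 3; remove that cell from P, ejecting 8. So w(4) = 8. P is now [[1, 4], [2]].
Step i=3: Q has 3 at row 2, column 1; remove 2 from row 2 of P and reverse-bump: 2 enters row 1 and ejects 1. So w(3) = 1. P is now [[2, 4]].
Step i=2: Q has 2 at row 1, column 2; remove that cell from P, ejecting 4. So w(2) = 4. P is now [[2]].
Step i=1: Q has 1 at row 1, column 1; remove that cell from P, ejecting 2. So w(1) = 2. P is now [].

So w = 2 4 1 8 5 6 7 9 3.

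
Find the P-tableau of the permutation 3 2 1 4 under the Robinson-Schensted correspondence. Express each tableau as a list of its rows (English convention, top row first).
After inserting 3: P = [[3]].
After inserting 2: P = [[2], [3]].
After inserting 1: P = [[1], [2], [3]].
After inserting 4: P = [[1, 4], [2], [3]].

So P = [[1, 4], [2], [3]].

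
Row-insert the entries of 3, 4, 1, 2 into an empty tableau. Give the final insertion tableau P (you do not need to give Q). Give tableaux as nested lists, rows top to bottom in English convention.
P = [[1, 2], [3, 4]]

Insert 3: appended to row 1. P = [[3]].
Insert 4: appended to row 1. P = [[3, 4]].
Insert 1: 1 bumps 3 from row 1; 3 starts row 2. P = [[1, 4], [3]].
Insert 2: 2 bumps 4 from row 1; 4 appends to row 2. P = [[1, 2], [3, 4]].

So P = [[1, 2], [3, 4]].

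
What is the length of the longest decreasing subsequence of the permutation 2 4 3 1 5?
3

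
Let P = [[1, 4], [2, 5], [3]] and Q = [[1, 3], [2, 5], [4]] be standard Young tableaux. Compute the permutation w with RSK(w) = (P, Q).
Reverse the RSK construction: for i from n down to 1, find the cell of Q containing i, remove the entry at that cell from P, and reverse-bump it up through P; the value ejected from row 1 is w(i).

Step i=5: Q has 5 at row 2, column 2; remove 5 from row 2 of P and reverse-bump: 5 enters row 1 and ejects 4. So w(5) = 4. P is now [[1, 5], [2], [3]].
Step i=4: Q has 4 at row 3, column 1; remove 3 from row 3 of P and reverse-bump: 3 enters row 2 and ejects 2; 2 enters row 1 and ejects 1. So w(4) = 1. P is now [[2, 5], [3]].
Step i=3: Q has 3 at row 1, column 2; remove that cell from P, ejecting 5. So w(3) = 5. P is now [[2], [3]].
Step i=2: Q has 2 at row 2, column 1; remove 3 from row 2 of P and reverse-bump: 3 enters row 1 and ejects 2. So w(2) = 2. P is now [[3]].
Step i=1: Q has 1 at row 1, column 1; remove that cell from P, ejecting 3. So w(1) = 3. P is now [].

So w = 3 2 5 1 4.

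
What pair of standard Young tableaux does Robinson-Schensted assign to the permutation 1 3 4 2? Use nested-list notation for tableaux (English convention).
P = [[1, 2, 4], [3]], Q = [[1, 2, 3], [4]]

Insert each entry of the permutation into P by Schensted row insertion, recording in Q the position of each new cell.

Insert 1: appended to row 1. P = [[1]].
Insert 3: appended to row 1. P = [[1, 3]].
Insert 4: appended to row 1. P = [[1, 3, 4]].
Insert 2: 2 bumps 3 from row 1; 3 starts row 2. P = [[1, 2, 4], [3]].

So P = [[1, 2, 4], [3]], Q = [[1, 2, 3], [4]].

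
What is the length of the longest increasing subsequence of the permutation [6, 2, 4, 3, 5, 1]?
3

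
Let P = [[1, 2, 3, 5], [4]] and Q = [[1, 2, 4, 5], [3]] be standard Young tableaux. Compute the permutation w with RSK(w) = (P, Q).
Reverse the RSK construction: for i from n down to 1, find the cell of Q containing i, remove the entry at that cell from P, and reverse-bump it up through P; the value ejected from row 1 is w(i).

Step i=5: Q has 5 at row 1, column 4; remove that cell from P, ejecting 5. So w(5) = 5. P is now [[1, 2, 3], [4]].
Step i=4: Q has 4 at row 1, column 3; remove that cell from P, ejecting 3. So w(4) = 3. P is now [[1, 2], [4]].
Step i=3: Q has 3 at row 2, column 1; remove 4 from row 2 of P and reverse-bump: 4 enters row 1 and ejects 2. So w(3) = 2. P is now [[1, 4]].
Step i=2: Q has 2 at row 1, column 2; remove that cell from P, ejecting 4. So w(2) = 4. P is now [[1]].
Step i=1: Q has 1 at row 1, column 1; remove that cell from P, ejecting 1. So w(1) = 1. P is now [].

So w = 1 4 2 3 5.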